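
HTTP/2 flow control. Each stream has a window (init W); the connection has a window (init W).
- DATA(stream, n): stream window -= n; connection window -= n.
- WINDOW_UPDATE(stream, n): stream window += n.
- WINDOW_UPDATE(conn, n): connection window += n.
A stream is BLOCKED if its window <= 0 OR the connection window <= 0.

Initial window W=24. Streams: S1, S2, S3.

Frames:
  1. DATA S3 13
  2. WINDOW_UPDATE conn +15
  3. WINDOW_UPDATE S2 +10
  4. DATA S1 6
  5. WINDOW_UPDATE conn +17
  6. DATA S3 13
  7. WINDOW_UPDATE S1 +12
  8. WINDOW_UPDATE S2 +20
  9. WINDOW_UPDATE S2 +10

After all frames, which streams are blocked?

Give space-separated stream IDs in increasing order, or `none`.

Op 1: conn=11 S1=24 S2=24 S3=11 blocked=[]
Op 2: conn=26 S1=24 S2=24 S3=11 blocked=[]
Op 3: conn=26 S1=24 S2=34 S3=11 blocked=[]
Op 4: conn=20 S1=18 S2=34 S3=11 blocked=[]
Op 5: conn=37 S1=18 S2=34 S3=11 blocked=[]
Op 6: conn=24 S1=18 S2=34 S3=-2 blocked=[3]
Op 7: conn=24 S1=30 S2=34 S3=-2 blocked=[3]
Op 8: conn=24 S1=30 S2=54 S3=-2 blocked=[3]
Op 9: conn=24 S1=30 S2=64 S3=-2 blocked=[3]

Answer: S3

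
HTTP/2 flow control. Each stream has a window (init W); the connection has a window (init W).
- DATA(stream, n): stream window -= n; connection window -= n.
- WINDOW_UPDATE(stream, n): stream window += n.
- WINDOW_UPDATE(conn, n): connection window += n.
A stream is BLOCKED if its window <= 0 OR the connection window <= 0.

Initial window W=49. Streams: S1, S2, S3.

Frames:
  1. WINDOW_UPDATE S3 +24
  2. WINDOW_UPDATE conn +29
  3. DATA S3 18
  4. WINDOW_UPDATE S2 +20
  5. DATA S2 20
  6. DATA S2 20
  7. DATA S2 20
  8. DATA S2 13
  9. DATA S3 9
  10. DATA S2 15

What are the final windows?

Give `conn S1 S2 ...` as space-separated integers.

Op 1: conn=49 S1=49 S2=49 S3=73 blocked=[]
Op 2: conn=78 S1=49 S2=49 S3=73 blocked=[]
Op 3: conn=60 S1=49 S2=49 S3=55 blocked=[]
Op 4: conn=60 S1=49 S2=69 S3=55 blocked=[]
Op 5: conn=40 S1=49 S2=49 S3=55 blocked=[]
Op 6: conn=20 S1=49 S2=29 S3=55 blocked=[]
Op 7: conn=0 S1=49 S2=9 S3=55 blocked=[1, 2, 3]
Op 8: conn=-13 S1=49 S2=-4 S3=55 blocked=[1, 2, 3]
Op 9: conn=-22 S1=49 S2=-4 S3=46 blocked=[1, 2, 3]
Op 10: conn=-37 S1=49 S2=-19 S3=46 blocked=[1, 2, 3]

Answer: -37 49 -19 46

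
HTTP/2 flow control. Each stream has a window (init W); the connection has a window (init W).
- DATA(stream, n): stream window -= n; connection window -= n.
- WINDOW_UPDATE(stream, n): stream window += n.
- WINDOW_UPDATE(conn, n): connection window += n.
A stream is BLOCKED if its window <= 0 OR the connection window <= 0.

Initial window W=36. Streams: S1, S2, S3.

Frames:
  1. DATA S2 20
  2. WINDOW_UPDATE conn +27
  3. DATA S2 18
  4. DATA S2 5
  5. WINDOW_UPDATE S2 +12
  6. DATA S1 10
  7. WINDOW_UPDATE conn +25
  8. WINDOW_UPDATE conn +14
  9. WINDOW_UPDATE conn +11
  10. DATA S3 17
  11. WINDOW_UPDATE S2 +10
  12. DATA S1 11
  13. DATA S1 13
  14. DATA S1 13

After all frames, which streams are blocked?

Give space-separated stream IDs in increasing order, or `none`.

Op 1: conn=16 S1=36 S2=16 S3=36 blocked=[]
Op 2: conn=43 S1=36 S2=16 S3=36 blocked=[]
Op 3: conn=25 S1=36 S2=-2 S3=36 blocked=[2]
Op 4: conn=20 S1=36 S2=-7 S3=36 blocked=[2]
Op 5: conn=20 S1=36 S2=5 S3=36 blocked=[]
Op 6: conn=10 S1=26 S2=5 S3=36 blocked=[]
Op 7: conn=35 S1=26 S2=5 S3=36 blocked=[]
Op 8: conn=49 S1=26 S2=5 S3=36 blocked=[]
Op 9: conn=60 S1=26 S2=5 S3=36 blocked=[]
Op 10: conn=43 S1=26 S2=5 S3=19 blocked=[]
Op 11: conn=43 S1=26 S2=15 S3=19 blocked=[]
Op 12: conn=32 S1=15 S2=15 S3=19 blocked=[]
Op 13: conn=19 S1=2 S2=15 S3=19 blocked=[]
Op 14: conn=6 S1=-11 S2=15 S3=19 blocked=[1]

Answer: S1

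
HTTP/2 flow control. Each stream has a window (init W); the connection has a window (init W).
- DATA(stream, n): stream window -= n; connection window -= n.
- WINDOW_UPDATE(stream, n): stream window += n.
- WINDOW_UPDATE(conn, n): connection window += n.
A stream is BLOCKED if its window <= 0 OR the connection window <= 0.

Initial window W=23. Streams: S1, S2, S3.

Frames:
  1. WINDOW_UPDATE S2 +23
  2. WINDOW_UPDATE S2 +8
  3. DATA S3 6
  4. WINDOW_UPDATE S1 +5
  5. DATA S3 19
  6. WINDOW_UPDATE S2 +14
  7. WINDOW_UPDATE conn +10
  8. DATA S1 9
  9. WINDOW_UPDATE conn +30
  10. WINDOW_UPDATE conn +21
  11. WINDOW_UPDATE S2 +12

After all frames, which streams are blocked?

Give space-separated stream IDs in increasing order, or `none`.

Op 1: conn=23 S1=23 S2=46 S3=23 blocked=[]
Op 2: conn=23 S1=23 S2=54 S3=23 blocked=[]
Op 3: conn=17 S1=23 S2=54 S3=17 blocked=[]
Op 4: conn=17 S1=28 S2=54 S3=17 blocked=[]
Op 5: conn=-2 S1=28 S2=54 S3=-2 blocked=[1, 2, 3]
Op 6: conn=-2 S1=28 S2=68 S3=-2 blocked=[1, 2, 3]
Op 7: conn=8 S1=28 S2=68 S3=-2 blocked=[3]
Op 8: conn=-1 S1=19 S2=68 S3=-2 blocked=[1, 2, 3]
Op 9: conn=29 S1=19 S2=68 S3=-2 blocked=[3]
Op 10: conn=50 S1=19 S2=68 S3=-2 blocked=[3]
Op 11: conn=50 S1=19 S2=80 S3=-2 blocked=[3]

Answer: S3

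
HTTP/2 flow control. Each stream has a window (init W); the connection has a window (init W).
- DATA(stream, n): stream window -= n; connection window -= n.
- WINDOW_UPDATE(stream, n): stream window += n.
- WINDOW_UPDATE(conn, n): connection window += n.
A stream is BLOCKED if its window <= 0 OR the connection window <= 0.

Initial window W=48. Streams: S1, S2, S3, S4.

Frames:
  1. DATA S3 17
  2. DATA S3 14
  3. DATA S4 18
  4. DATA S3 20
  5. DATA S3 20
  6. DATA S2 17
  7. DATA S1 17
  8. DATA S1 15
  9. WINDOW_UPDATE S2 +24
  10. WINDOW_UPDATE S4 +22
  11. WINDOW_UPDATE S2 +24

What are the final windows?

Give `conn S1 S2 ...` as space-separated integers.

Answer: -90 16 79 -23 52

Derivation:
Op 1: conn=31 S1=48 S2=48 S3=31 S4=48 blocked=[]
Op 2: conn=17 S1=48 S2=48 S3=17 S4=48 blocked=[]
Op 3: conn=-1 S1=48 S2=48 S3=17 S4=30 blocked=[1, 2, 3, 4]
Op 4: conn=-21 S1=48 S2=48 S3=-3 S4=30 blocked=[1, 2, 3, 4]
Op 5: conn=-41 S1=48 S2=48 S3=-23 S4=30 blocked=[1, 2, 3, 4]
Op 6: conn=-58 S1=48 S2=31 S3=-23 S4=30 blocked=[1, 2, 3, 4]
Op 7: conn=-75 S1=31 S2=31 S3=-23 S4=30 blocked=[1, 2, 3, 4]
Op 8: conn=-90 S1=16 S2=31 S3=-23 S4=30 blocked=[1, 2, 3, 4]
Op 9: conn=-90 S1=16 S2=55 S3=-23 S4=30 blocked=[1, 2, 3, 4]
Op 10: conn=-90 S1=16 S2=55 S3=-23 S4=52 blocked=[1, 2, 3, 4]
Op 11: conn=-90 S1=16 S2=79 S3=-23 S4=52 blocked=[1, 2, 3, 4]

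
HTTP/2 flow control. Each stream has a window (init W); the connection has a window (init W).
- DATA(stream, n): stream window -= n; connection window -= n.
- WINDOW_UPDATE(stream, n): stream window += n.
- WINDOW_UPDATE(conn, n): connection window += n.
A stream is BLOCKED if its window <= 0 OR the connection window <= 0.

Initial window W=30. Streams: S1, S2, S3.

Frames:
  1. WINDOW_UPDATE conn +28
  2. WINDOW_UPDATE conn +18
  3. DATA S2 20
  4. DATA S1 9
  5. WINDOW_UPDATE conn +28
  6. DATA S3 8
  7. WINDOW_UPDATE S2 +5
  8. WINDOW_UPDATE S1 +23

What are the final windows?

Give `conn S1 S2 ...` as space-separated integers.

Answer: 67 44 15 22

Derivation:
Op 1: conn=58 S1=30 S2=30 S3=30 blocked=[]
Op 2: conn=76 S1=30 S2=30 S3=30 blocked=[]
Op 3: conn=56 S1=30 S2=10 S3=30 blocked=[]
Op 4: conn=47 S1=21 S2=10 S3=30 blocked=[]
Op 5: conn=75 S1=21 S2=10 S3=30 blocked=[]
Op 6: conn=67 S1=21 S2=10 S3=22 blocked=[]
Op 7: conn=67 S1=21 S2=15 S3=22 blocked=[]
Op 8: conn=67 S1=44 S2=15 S3=22 blocked=[]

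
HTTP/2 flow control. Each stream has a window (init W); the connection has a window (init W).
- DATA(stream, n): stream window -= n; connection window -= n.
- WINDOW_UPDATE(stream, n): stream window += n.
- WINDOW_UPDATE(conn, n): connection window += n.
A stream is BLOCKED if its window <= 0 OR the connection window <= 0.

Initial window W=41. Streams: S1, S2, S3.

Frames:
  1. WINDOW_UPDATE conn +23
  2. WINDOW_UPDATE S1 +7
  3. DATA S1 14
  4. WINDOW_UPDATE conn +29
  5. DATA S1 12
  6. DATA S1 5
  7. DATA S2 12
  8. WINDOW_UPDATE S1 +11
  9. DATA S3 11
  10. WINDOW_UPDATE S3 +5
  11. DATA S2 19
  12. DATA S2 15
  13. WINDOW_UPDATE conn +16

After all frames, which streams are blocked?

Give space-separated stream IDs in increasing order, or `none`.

Answer: S2

Derivation:
Op 1: conn=64 S1=41 S2=41 S3=41 blocked=[]
Op 2: conn=64 S1=48 S2=41 S3=41 blocked=[]
Op 3: conn=50 S1=34 S2=41 S3=41 blocked=[]
Op 4: conn=79 S1=34 S2=41 S3=41 blocked=[]
Op 5: conn=67 S1=22 S2=41 S3=41 blocked=[]
Op 6: conn=62 S1=17 S2=41 S3=41 blocked=[]
Op 7: conn=50 S1=17 S2=29 S3=41 blocked=[]
Op 8: conn=50 S1=28 S2=29 S3=41 blocked=[]
Op 9: conn=39 S1=28 S2=29 S3=30 blocked=[]
Op 10: conn=39 S1=28 S2=29 S3=35 blocked=[]
Op 11: conn=20 S1=28 S2=10 S3=35 blocked=[]
Op 12: conn=5 S1=28 S2=-5 S3=35 blocked=[2]
Op 13: conn=21 S1=28 S2=-5 S3=35 blocked=[2]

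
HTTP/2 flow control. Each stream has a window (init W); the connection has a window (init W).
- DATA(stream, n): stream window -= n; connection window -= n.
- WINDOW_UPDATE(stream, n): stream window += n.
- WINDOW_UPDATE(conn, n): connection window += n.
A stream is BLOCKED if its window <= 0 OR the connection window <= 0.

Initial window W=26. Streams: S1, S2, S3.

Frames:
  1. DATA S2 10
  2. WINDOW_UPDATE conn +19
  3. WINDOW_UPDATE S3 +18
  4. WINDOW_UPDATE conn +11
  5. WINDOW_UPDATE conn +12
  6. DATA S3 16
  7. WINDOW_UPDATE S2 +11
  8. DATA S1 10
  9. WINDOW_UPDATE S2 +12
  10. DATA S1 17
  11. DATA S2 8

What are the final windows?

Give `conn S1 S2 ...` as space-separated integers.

Op 1: conn=16 S1=26 S2=16 S3=26 blocked=[]
Op 2: conn=35 S1=26 S2=16 S3=26 blocked=[]
Op 3: conn=35 S1=26 S2=16 S3=44 blocked=[]
Op 4: conn=46 S1=26 S2=16 S3=44 blocked=[]
Op 5: conn=58 S1=26 S2=16 S3=44 blocked=[]
Op 6: conn=42 S1=26 S2=16 S3=28 blocked=[]
Op 7: conn=42 S1=26 S2=27 S3=28 blocked=[]
Op 8: conn=32 S1=16 S2=27 S3=28 blocked=[]
Op 9: conn=32 S1=16 S2=39 S3=28 blocked=[]
Op 10: conn=15 S1=-1 S2=39 S3=28 blocked=[1]
Op 11: conn=7 S1=-1 S2=31 S3=28 blocked=[1]

Answer: 7 -1 31 28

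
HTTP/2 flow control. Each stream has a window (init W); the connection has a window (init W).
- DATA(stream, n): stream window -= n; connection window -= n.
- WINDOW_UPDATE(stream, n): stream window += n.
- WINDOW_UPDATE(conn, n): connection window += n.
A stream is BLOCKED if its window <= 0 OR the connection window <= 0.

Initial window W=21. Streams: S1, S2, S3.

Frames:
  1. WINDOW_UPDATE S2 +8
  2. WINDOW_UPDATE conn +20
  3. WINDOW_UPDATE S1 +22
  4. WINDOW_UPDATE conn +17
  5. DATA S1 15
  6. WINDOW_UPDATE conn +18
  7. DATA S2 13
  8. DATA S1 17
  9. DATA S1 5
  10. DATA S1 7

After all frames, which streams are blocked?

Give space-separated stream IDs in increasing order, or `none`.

Answer: S1

Derivation:
Op 1: conn=21 S1=21 S2=29 S3=21 blocked=[]
Op 2: conn=41 S1=21 S2=29 S3=21 blocked=[]
Op 3: conn=41 S1=43 S2=29 S3=21 blocked=[]
Op 4: conn=58 S1=43 S2=29 S3=21 blocked=[]
Op 5: conn=43 S1=28 S2=29 S3=21 blocked=[]
Op 6: conn=61 S1=28 S2=29 S3=21 blocked=[]
Op 7: conn=48 S1=28 S2=16 S3=21 blocked=[]
Op 8: conn=31 S1=11 S2=16 S3=21 blocked=[]
Op 9: conn=26 S1=6 S2=16 S3=21 blocked=[]
Op 10: conn=19 S1=-1 S2=16 S3=21 blocked=[1]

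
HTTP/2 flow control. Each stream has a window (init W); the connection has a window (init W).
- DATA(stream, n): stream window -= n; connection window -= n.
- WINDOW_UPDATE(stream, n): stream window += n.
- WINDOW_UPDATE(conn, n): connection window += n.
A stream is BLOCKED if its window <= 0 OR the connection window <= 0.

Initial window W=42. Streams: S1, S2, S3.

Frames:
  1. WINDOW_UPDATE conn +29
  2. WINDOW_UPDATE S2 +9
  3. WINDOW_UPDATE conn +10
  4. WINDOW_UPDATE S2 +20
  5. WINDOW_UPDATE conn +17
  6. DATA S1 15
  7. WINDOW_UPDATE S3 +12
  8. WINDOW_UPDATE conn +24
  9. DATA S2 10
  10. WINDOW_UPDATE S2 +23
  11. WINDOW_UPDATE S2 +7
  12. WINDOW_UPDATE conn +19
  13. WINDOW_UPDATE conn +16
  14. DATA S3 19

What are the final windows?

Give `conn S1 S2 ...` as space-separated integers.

Op 1: conn=71 S1=42 S2=42 S3=42 blocked=[]
Op 2: conn=71 S1=42 S2=51 S3=42 blocked=[]
Op 3: conn=81 S1=42 S2=51 S3=42 blocked=[]
Op 4: conn=81 S1=42 S2=71 S3=42 blocked=[]
Op 5: conn=98 S1=42 S2=71 S3=42 blocked=[]
Op 6: conn=83 S1=27 S2=71 S3=42 blocked=[]
Op 7: conn=83 S1=27 S2=71 S3=54 blocked=[]
Op 8: conn=107 S1=27 S2=71 S3=54 blocked=[]
Op 9: conn=97 S1=27 S2=61 S3=54 blocked=[]
Op 10: conn=97 S1=27 S2=84 S3=54 blocked=[]
Op 11: conn=97 S1=27 S2=91 S3=54 blocked=[]
Op 12: conn=116 S1=27 S2=91 S3=54 blocked=[]
Op 13: conn=132 S1=27 S2=91 S3=54 blocked=[]
Op 14: conn=113 S1=27 S2=91 S3=35 blocked=[]

Answer: 113 27 91 35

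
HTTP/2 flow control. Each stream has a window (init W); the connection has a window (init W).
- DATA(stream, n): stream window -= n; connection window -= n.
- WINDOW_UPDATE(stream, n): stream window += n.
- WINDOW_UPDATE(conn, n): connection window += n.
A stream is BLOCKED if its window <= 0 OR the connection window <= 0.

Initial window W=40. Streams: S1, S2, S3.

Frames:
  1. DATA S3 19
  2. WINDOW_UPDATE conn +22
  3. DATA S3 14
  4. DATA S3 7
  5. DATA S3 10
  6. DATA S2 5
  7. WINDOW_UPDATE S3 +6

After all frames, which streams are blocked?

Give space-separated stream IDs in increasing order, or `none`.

Answer: S3

Derivation:
Op 1: conn=21 S1=40 S2=40 S3=21 blocked=[]
Op 2: conn=43 S1=40 S2=40 S3=21 blocked=[]
Op 3: conn=29 S1=40 S2=40 S3=7 blocked=[]
Op 4: conn=22 S1=40 S2=40 S3=0 blocked=[3]
Op 5: conn=12 S1=40 S2=40 S3=-10 blocked=[3]
Op 6: conn=7 S1=40 S2=35 S3=-10 blocked=[3]
Op 7: conn=7 S1=40 S2=35 S3=-4 blocked=[3]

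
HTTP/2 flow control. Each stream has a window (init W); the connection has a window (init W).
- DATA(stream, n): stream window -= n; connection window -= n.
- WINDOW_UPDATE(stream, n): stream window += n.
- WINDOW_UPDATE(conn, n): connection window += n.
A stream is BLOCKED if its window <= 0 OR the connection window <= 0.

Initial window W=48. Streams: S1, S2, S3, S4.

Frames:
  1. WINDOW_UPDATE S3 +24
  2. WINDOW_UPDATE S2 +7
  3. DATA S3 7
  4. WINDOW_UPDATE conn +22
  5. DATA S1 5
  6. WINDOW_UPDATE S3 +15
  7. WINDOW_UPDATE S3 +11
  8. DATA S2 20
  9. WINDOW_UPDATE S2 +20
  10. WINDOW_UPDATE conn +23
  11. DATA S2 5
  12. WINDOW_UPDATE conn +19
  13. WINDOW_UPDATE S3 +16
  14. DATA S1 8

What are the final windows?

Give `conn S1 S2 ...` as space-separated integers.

Op 1: conn=48 S1=48 S2=48 S3=72 S4=48 blocked=[]
Op 2: conn=48 S1=48 S2=55 S3=72 S4=48 blocked=[]
Op 3: conn=41 S1=48 S2=55 S3=65 S4=48 blocked=[]
Op 4: conn=63 S1=48 S2=55 S3=65 S4=48 blocked=[]
Op 5: conn=58 S1=43 S2=55 S3=65 S4=48 blocked=[]
Op 6: conn=58 S1=43 S2=55 S3=80 S4=48 blocked=[]
Op 7: conn=58 S1=43 S2=55 S3=91 S4=48 blocked=[]
Op 8: conn=38 S1=43 S2=35 S3=91 S4=48 blocked=[]
Op 9: conn=38 S1=43 S2=55 S3=91 S4=48 blocked=[]
Op 10: conn=61 S1=43 S2=55 S3=91 S4=48 blocked=[]
Op 11: conn=56 S1=43 S2=50 S3=91 S4=48 blocked=[]
Op 12: conn=75 S1=43 S2=50 S3=91 S4=48 blocked=[]
Op 13: conn=75 S1=43 S2=50 S3=107 S4=48 blocked=[]
Op 14: conn=67 S1=35 S2=50 S3=107 S4=48 blocked=[]

Answer: 67 35 50 107 48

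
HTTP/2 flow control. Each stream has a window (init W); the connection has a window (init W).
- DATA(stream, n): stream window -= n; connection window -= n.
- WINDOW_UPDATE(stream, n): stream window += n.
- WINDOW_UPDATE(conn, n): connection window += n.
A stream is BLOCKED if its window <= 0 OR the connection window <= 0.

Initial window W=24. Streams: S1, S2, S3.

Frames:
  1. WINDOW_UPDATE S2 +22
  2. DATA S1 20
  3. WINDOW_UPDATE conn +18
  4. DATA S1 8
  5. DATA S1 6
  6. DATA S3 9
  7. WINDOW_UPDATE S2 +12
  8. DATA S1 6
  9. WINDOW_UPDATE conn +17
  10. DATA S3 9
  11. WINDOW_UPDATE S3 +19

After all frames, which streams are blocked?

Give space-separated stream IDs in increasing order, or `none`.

Answer: S1

Derivation:
Op 1: conn=24 S1=24 S2=46 S3=24 blocked=[]
Op 2: conn=4 S1=4 S2=46 S3=24 blocked=[]
Op 3: conn=22 S1=4 S2=46 S3=24 blocked=[]
Op 4: conn=14 S1=-4 S2=46 S3=24 blocked=[1]
Op 5: conn=8 S1=-10 S2=46 S3=24 blocked=[1]
Op 6: conn=-1 S1=-10 S2=46 S3=15 blocked=[1, 2, 3]
Op 7: conn=-1 S1=-10 S2=58 S3=15 blocked=[1, 2, 3]
Op 8: conn=-7 S1=-16 S2=58 S3=15 blocked=[1, 2, 3]
Op 9: conn=10 S1=-16 S2=58 S3=15 blocked=[1]
Op 10: conn=1 S1=-16 S2=58 S3=6 blocked=[1]
Op 11: conn=1 S1=-16 S2=58 S3=25 blocked=[1]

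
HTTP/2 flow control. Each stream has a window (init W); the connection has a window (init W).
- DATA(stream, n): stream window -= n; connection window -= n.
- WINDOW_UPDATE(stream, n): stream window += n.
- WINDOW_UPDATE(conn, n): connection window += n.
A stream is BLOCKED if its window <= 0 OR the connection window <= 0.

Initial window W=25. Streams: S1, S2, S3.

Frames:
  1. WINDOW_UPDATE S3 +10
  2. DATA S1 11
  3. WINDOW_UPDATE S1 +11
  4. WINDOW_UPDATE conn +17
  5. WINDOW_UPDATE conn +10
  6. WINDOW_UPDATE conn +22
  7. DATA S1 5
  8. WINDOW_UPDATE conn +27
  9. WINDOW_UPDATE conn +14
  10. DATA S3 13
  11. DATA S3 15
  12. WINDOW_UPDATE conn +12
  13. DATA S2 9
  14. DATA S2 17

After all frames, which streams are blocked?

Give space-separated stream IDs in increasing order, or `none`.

Op 1: conn=25 S1=25 S2=25 S3=35 blocked=[]
Op 2: conn=14 S1=14 S2=25 S3=35 blocked=[]
Op 3: conn=14 S1=25 S2=25 S3=35 blocked=[]
Op 4: conn=31 S1=25 S2=25 S3=35 blocked=[]
Op 5: conn=41 S1=25 S2=25 S3=35 blocked=[]
Op 6: conn=63 S1=25 S2=25 S3=35 blocked=[]
Op 7: conn=58 S1=20 S2=25 S3=35 blocked=[]
Op 8: conn=85 S1=20 S2=25 S3=35 blocked=[]
Op 9: conn=99 S1=20 S2=25 S3=35 blocked=[]
Op 10: conn=86 S1=20 S2=25 S3=22 blocked=[]
Op 11: conn=71 S1=20 S2=25 S3=7 blocked=[]
Op 12: conn=83 S1=20 S2=25 S3=7 blocked=[]
Op 13: conn=74 S1=20 S2=16 S3=7 blocked=[]
Op 14: conn=57 S1=20 S2=-1 S3=7 blocked=[2]

Answer: S2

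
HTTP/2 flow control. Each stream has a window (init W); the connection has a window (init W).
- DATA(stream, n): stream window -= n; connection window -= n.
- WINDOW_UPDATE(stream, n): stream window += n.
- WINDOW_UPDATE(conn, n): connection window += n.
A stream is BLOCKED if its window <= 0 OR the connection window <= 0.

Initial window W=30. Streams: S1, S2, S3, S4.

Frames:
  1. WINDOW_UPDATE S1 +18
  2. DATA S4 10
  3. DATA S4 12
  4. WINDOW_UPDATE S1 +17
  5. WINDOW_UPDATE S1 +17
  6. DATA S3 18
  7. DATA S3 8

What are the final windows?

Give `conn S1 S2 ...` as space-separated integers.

Answer: -18 82 30 4 8

Derivation:
Op 1: conn=30 S1=48 S2=30 S3=30 S4=30 blocked=[]
Op 2: conn=20 S1=48 S2=30 S3=30 S4=20 blocked=[]
Op 3: conn=8 S1=48 S2=30 S3=30 S4=8 blocked=[]
Op 4: conn=8 S1=65 S2=30 S3=30 S4=8 blocked=[]
Op 5: conn=8 S1=82 S2=30 S3=30 S4=8 blocked=[]
Op 6: conn=-10 S1=82 S2=30 S3=12 S4=8 blocked=[1, 2, 3, 4]
Op 7: conn=-18 S1=82 S2=30 S3=4 S4=8 blocked=[1, 2, 3, 4]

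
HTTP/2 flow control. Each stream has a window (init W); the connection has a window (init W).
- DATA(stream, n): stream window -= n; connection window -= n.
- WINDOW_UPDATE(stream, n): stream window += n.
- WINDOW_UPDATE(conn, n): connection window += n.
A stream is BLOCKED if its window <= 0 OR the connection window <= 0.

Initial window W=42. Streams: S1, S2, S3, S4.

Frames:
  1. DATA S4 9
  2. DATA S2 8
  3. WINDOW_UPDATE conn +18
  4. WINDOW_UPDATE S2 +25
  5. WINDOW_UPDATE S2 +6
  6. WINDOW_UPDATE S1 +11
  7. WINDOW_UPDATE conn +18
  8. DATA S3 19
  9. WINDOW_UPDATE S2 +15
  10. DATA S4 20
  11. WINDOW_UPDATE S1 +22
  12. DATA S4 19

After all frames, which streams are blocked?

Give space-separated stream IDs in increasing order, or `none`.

Answer: S4

Derivation:
Op 1: conn=33 S1=42 S2=42 S3=42 S4=33 blocked=[]
Op 2: conn=25 S1=42 S2=34 S3=42 S4=33 blocked=[]
Op 3: conn=43 S1=42 S2=34 S3=42 S4=33 blocked=[]
Op 4: conn=43 S1=42 S2=59 S3=42 S4=33 blocked=[]
Op 5: conn=43 S1=42 S2=65 S3=42 S4=33 blocked=[]
Op 6: conn=43 S1=53 S2=65 S3=42 S4=33 blocked=[]
Op 7: conn=61 S1=53 S2=65 S3=42 S4=33 blocked=[]
Op 8: conn=42 S1=53 S2=65 S3=23 S4=33 blocked=[]
Op 9: conn=42 S1=53 S2=80 S3=23 S4=33 blocked=[]
Op 10: conn=22 S1=53 S2=80 S3=23 S4=13 blocked=[]
Op 11: conn=22 S1=75 S2=80 S3=23 S4=13 blocked=[]
Op 12: conn=3 S1=75 S2=80 S3=23 S4=-6 blocked=[4]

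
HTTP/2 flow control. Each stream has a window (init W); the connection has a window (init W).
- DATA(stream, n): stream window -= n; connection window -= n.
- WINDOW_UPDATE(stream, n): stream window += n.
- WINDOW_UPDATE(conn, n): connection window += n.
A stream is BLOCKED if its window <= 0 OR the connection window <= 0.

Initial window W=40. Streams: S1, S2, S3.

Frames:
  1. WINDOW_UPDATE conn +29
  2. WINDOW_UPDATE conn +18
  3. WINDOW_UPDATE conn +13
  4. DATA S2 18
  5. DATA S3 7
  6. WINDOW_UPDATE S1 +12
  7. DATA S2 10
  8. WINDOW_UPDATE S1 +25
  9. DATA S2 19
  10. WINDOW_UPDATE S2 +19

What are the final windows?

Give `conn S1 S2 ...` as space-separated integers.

Op 1: conn=69 S1=40 S2=40 S3=40 blocked=[]
Op 2: conn=87 S1=40 S2=40 S3=40 blocked=[]
Op 3: conn=100 S1=40 S2=40 S3=40 blocked=[]
Op 4: conn=82 S1=40 S2=22 S3=40 blocked=[]
Op 5: conn=75 S1=40 S2=22 S3=33 blocked=[]
Op 6: conn=75 S1=52 S2=22 S3=33 blocked=[]
Op 7: conn=65 S1=52 S2=12 S3=33 blocked=[]
Op 8: conn=65 S1=77 S2=12 S3=33 blocked=[]
Op 9: conn=46 S1=77 S2=-7 S3=33 blocked=[2]
Op 10: conn=46 S1=77 S2=12 S3=33 blocked=[]

Answer: 46 77 12 33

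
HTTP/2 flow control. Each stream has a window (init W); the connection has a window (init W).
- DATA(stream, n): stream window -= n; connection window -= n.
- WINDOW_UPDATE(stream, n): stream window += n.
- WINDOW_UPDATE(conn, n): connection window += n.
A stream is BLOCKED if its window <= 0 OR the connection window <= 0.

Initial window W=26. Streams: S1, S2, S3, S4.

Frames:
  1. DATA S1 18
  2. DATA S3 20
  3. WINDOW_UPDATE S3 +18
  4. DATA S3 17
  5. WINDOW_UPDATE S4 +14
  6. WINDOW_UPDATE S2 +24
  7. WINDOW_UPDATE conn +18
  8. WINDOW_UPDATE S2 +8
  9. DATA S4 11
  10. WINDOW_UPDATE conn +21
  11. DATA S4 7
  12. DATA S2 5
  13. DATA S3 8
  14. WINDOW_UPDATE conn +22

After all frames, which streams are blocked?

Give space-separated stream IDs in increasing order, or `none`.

Answer: S3

Derivation:
Op 1: conn=8 S1=8 S2=26 S3=26 S4=26 blocked=[]
Op 2: conn=-12 S1=8 S2=26 S3=6 S4=26 blocked=[1, 2, 3, 4]
Op 3: conn=-12 S1=8 S2=26 S3=24 S4=26 blocked=[1, 2, 3, 4]
Op 4: conn=-29 S1=8 S2=26 S3=7 S4=26 blocked=[1, 2, 3, 4]
Op 5: conn=-29 S1=8 S2=26 S3=7 S4=40 blocked=[1, 2, 3, 4]
Op 6: conn=-29 S1=8 S2=50 S3=7 S4=40 blocked=[1, 2, 3, 4]
Op 7: conn=-11 S1=8 S2=50 S3=7 S4=40 blocked=[1, 2, 3, 4]
Op 8: conn=-11 S1=8 S2=58 S3=7 S4=40 blocked=[1, 2, 3, 4]
Op 9: conn=-22 S1=8 S2=58 S3=7 S4=29 blocked=[1, 2, 3, 4]
Op 10: conn=-1 S1=8 S2=58 S3=7 S4=29 blocked=[1, 2, 3, 4]
Op 11: conn=-8 S1=8 S2=58 S3=7 S4=22 blocked=[1, 2, 3, 4]
Op 12: conn=-13 S1=8 S2=53 S3=7 S4=22 blocked=[1, 2, 3, 4]
Op 13: conn=-21 S1=8 S2=53 S3=-1 S4=22 blocked=[1, 2, 3, 4]
Op 14: conn=1 S1=8 S2=53 S3=-1 S4=22 blocked=[3]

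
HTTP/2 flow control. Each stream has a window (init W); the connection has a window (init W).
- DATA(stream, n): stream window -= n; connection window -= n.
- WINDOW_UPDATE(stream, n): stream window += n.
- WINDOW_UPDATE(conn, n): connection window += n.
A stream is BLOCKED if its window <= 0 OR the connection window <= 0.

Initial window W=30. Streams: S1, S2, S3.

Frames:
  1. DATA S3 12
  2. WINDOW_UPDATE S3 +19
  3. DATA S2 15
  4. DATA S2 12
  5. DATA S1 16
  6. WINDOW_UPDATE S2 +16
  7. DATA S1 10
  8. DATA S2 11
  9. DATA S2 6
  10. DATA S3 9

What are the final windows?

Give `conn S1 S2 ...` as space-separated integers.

Op 1: conn=18 S1=30 S2=30 S3=18 blocked=[]
Op 2: conn=18 S1=30 S2=30 S3=37 blocked=[]
Op 3: conn=3 S1=30 S2=15 S3=37 blocked=[]
Op 4: conn=-9 S1=30 S2=3 S3=37 blocked=[1, 2, 3]
Op 5: conn=-25 S1=14 S2=3 S3=37 blocked=[1, 2, 3]
Op 6: conn=-25 S1=14 S2=19 S3=37 blocked=[1, 2, 3]
Op 7: conn=-35 S1=4 S2=19 S3=37 blocked=[1, 2, 3]
Op 8: conn=-46 S1=4 S2=8 S3=37 blocked=[1, 2, 3]
Op 9: conn=-52 S1=4 S2=2 S3=37 blocked=[1, 2, 3]
Op 10: conn=-61 S1=4 S2=2 S3=28 blocked=[1, 2, 3]

Answer: -61 4 2 28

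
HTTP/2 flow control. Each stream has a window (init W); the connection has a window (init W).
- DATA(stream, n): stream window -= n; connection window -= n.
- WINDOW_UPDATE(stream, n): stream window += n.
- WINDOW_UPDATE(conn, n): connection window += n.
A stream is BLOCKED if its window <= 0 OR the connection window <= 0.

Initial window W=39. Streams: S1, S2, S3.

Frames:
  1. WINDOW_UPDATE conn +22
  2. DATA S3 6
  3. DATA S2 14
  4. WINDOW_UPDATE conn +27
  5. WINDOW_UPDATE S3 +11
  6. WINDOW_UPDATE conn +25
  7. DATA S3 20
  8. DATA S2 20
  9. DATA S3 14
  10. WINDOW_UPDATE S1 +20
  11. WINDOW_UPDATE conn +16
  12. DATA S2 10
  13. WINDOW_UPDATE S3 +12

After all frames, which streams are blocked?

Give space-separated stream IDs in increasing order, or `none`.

Answer: S2

Derivation:
Op 1: conn=61 S1=39 S2=39 S3=39 blocked=[]
Op 2: conn=55 S1=39 S2=39 S3=33 blocked=[]
Op 3: conn=41 S1=39 S2=25 S3=33 blocked=[]
Op 4: conn=68 S1=39 S2=25 S3=33 blocked=[]
Op 5: conn=68 S1=39 S2=25 S3=44 blocked=[]
Op 6: conn=93 S1=39 S2=25 S3=44 blocked=[]
Op 7: conn=73 S1=39 S2=25 S3=24 blocked=[]
Op 8: conn=53 S1=39 S2=5 S3=24 blocked=[]
Op 9: conn=39 S1=39 S2=5 S3=10 blocked=[]
Op 10: conn=39 S1=59 S2=5 S3=10 blocked=[]
Op 11: conn=55 S1=59 S2=5 S3=10 blocked=[]
Op 12: conn=45 S1=59 S2=-5 S3=10 blocked=[2]
Op 13: conn=45 S1=59 S2=-5 S3=22 blocked=[2]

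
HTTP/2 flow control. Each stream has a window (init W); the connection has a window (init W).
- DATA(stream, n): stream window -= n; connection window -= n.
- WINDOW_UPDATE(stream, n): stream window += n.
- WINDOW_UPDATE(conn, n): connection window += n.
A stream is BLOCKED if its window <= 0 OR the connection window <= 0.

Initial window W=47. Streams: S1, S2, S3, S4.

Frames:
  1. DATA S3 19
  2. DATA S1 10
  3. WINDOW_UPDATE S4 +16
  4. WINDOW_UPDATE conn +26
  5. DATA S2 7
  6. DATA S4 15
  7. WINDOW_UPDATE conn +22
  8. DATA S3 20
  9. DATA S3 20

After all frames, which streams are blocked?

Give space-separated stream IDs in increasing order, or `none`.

Answer: S3

Derivation:
Op 1: conn=28 S1=47 S2=47 S3=28 S4=47 blocked=[]
Op 2: conn=18 S1=37 S2=47 S3=28 S4=47 blocked=[]
Op 3: conn=18 S1=37 S2=47 S3=28 S4=63 blocked=[]
Op 4: conn=44 S1=37 S2=47 S3=28 S4=63 blocked=[]
Op 5: conn=37 S1=37 S2=40 S3=28 S4=63 blocked=[]
Op 6: conn=22 S1=37 S2=40 S3=28 S4=48 blocked=[]
Op 7: conn=44 S1=37 S2=40 S3=28 S4=48 blocked=[]
Op 8: conn=24 S1=37 S2=40 S3=8 S4=48 blocked=[]
Op 9: conn=4 S1=37 S2=40 S3=-12 S4=48 blocked=[3]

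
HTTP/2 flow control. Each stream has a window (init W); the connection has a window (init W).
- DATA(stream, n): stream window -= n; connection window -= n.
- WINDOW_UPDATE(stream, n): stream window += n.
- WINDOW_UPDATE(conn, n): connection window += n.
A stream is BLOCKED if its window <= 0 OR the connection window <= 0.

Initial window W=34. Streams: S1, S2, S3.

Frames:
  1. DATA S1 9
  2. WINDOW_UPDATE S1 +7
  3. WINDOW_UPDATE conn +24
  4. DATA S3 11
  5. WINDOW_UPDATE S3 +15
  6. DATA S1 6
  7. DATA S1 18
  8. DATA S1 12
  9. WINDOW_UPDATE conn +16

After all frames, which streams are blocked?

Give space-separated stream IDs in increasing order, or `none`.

Op 1: conn=25 S1=25 S2=34 S3=34 blocked=[]
Op 2: conn=25 S1=32 S2=34 S3=34 blocked=[]
Op 3: conn=49 S1=32 S2=34 S3=34 blocked=[]
Op 4: conn=38 S1=32 S2=34 S3=23 blocked=[]
Op 5: conn=38 S1=32 S2=34 S3=38 blocked=[]
Op 6: conn=32 S1=26 S2=34 S3=38 blocked=[]
Op 7: conn=14 S1=8 S2=34 S3=38 blocked=[]
Op 8: conn=2 S1=-4 S2=34 S3=38 blocked=[1]
Op 9: conn=18 S1=-4 S2=34 S3=38 blocked=[1]

Answer: S1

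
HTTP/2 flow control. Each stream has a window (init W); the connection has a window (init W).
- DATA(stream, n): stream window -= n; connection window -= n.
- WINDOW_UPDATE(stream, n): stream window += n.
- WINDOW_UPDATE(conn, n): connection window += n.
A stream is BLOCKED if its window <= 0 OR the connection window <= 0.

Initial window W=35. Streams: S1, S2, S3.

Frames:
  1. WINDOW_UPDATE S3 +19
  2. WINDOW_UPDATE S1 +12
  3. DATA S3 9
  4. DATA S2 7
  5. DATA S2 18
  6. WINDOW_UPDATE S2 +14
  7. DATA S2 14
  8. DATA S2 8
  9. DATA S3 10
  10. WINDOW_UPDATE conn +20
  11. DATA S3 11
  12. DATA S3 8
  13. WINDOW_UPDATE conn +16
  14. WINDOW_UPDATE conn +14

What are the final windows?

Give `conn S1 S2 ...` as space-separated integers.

Answer: 0 47 2 16

Derivation:
Op 1: conn=35 S1=35 S2=35 S3=54 blocked=[]
Op 2: conn=35 S1=47 S2=35 S3=54 blocked=[]
Op 3: conn=26 S1=47 S2=35 S3=45 blocked=[]
Op 4: conn=19 S1=47 S2=28 S3=45 blocked=[]
Op 5: conn=1 S1=47 S2=10 S3=45 blocked=[]
Op 6: conn=1 S1=47 S2=24 S3=45 blocked=[]
Op 7: conn=-13 S1=47 S2=10 S3=45 blocked=[1, 2, 3]
Op 8: conn=-21 S1=47 S2=2 S3=45 blocked=[1, 2, 3]
Op 9: conn=-31 S1=47 S2=2 S3=35 blocked=[1, 2, 3]
Op 10: conn=-11 S1=47 S2=2 S3=35 blocked=[1, 2, 3]
Op 11: conn=-22 S1=47 S2=2 S3=24 blocked=[1, 2, 3]
Op 12: conn=-30 S1=47 S2=2 S3=16 blocked=[1, 2, 3]
Op 13: conn=-14 S1=47 S2=2 S3=16 blocked=[1, 2, 3]
Op 14: conn=0 S1=47 S2=2 S3=16 blocked=[1, 2, 3]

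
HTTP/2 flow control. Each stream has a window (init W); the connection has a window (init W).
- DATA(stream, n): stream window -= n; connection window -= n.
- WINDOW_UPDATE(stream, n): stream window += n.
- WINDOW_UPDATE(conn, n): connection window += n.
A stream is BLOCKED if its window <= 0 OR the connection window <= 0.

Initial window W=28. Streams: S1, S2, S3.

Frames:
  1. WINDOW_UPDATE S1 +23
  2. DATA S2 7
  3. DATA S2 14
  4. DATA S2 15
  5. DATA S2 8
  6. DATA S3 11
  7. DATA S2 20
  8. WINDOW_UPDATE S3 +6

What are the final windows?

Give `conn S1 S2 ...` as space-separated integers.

Answer: -47 51 -36 23

Derivation:
Op 1: conn=28 S1=51 S2=28 S3=28 blocked=[]
Op 2: conn=21 S1=51 S2=21 S3=28 blocked=[]
Op 3: conn=7 S1=51 S2=7 S3=28 blocked=[]
Op 4: conn=-8 S1=51 S2=-8 S3=28 blocked=[1, 2, 3]
Op 5: conn=-16 S1=51 S2=-16 S3=28 blocked=[1, 2, 3]
Op 6: conn=-27 S1=51 S2=-16 S3=17 blocked=[1, 2, 3]
Op 7: conn=-47 S1=51 S2=-36 S3=17 blocked=[1, 2, 3]
Op 8: conn=-47 S1=51 S2=-36 S3=23 blocked=[1, 2, 3]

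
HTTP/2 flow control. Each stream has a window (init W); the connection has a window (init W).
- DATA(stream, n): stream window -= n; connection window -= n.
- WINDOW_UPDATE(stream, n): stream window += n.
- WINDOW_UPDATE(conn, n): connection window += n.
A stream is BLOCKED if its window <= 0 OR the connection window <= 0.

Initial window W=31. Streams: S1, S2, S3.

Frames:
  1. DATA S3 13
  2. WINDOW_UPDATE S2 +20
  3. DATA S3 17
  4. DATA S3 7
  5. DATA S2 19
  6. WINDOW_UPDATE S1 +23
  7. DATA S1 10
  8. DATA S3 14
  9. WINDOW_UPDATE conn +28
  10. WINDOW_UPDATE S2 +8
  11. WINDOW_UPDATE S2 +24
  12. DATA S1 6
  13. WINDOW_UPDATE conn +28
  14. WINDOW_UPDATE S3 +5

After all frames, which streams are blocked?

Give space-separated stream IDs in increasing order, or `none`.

Op 1: conn=18 S1=31 S2=31 S3=18 blocked=[]
Op 2: conn=18 S1=31 S2=51 S3=18 blocked=[]
Op 3: conn=1 S1=31 S2=51 S3=1 blocked=[]
Op 4: conn=-6 S1=31 S2=51 S3=-6 blocked=[1, 2, 3]
Op 5: conn=-25 S1=31 S2=32 S3=-6 blocked=[1, 2, 3]
Op 6: conn=-25 S1=54 S2=32 S3=-6 blocked=[1, 2, 3]
Op 7: conn=-35 S1=44 S2=32 S3=-6 blocked=[1, 2, 3]
Op 8: conn=-49 S1=44 S2=32 S3=-20 blocked=[1, 2, 3]
Op 9: conn=-21 S1=44 S2=32 S3=-20 blocked=[1, 2, 3]
Op 10: conn=-21 S1=44 S2=40 S3=-20 blocked=[1, 2, 3]
Op 11: conn=-21 S1=44 S2=64 S3=-20 blocked=[1, 2, 3]
Op 12: conn=-27 S1=38 S2=64 S3=-20 blocked=[1, 2, 3]
Op 13: conn=1 S1=38 S2=64 S3=-20 blocked=[3]
Op 14: conn=1 S1=38 S2=64 S3=-15 blocked=[3]

Answer: S3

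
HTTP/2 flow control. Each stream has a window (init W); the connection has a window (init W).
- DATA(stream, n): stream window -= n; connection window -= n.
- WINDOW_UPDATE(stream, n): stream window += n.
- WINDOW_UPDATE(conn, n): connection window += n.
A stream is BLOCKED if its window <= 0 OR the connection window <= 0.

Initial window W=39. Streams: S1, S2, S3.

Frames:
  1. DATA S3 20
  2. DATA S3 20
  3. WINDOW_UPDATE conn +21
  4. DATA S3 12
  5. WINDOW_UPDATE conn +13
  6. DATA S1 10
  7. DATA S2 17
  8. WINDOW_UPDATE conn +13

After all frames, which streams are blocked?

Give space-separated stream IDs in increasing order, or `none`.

Op 1: conn=19 S1=39 S2=39 S3=19 blocked=[]
Op 2: conn=-1 S1=39 S2=39 S3=-1 blocked=[1, 2, 3]
Op 3: conn=20 S1=39 S2=39 S3=-1 blocked=[3]
Op 4: conn=8 S1=39 S2=39 S3=-13 blocked=[3]
Op 5: conn=21 S1=39 S2=39 S3=-13 blocked=[3]
Op 6: conn=11 S1=29 S2=39 S3=-13 blocked=[3]
Op 7: conn=-6 S1=29 S2=22 S3=-13 blocked=[1, 2, 3]
Op 8: conn=7 S1=29 S2=22 S3=-13 blocked=[3]

Answer: S3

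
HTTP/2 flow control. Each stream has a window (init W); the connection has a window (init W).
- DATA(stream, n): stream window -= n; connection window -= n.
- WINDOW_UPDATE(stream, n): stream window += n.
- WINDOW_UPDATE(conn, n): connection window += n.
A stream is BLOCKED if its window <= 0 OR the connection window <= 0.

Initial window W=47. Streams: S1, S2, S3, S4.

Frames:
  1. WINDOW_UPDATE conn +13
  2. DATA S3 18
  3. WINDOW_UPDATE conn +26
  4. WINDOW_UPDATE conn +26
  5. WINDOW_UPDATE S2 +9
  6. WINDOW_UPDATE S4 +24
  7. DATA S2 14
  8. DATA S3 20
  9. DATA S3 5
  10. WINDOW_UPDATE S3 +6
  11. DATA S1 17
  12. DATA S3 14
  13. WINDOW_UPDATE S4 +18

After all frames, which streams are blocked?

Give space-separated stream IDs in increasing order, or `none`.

Op 1: conn=60 S1=47 S2=47 S3=47 S4=47 blocked=[]
Op 2: conn=42 S1=47 S2=47 S3=29 S4=47 blocked=[]
Op 3: conn=68 S1=47 S2=47 S3=29 S4=47 blocked=[]
Op 4: conn=94 S1=47 S2=47 S3=29 S4=47 blocked=[]
Op 5: conn=94 S1=47 S2=56 S3=29 S4=47 blocked=[]
Op 6: conn=94 S1=47 S2=56 S3=29 S4=71 blocked=[]
Op 7: conn=80 S1=47 S2=42 S3=29 S4=71 blocked=[]
Op 8: conn=60 S1=47 S2=42 S3=9 S4=71 blocked=[]
Op 9: conn=55 S1=47 S2=42 S3=4 S4=71 blocked=[]
Op 10: conn=55 S1=47 S2=42 S3=10 S4=71 blocked=[]
Op 11: conn=38 S1=30 S2=42 S3=10 S4=71 blocked=[]
Op 12: conn=24 S1=30 S2=42 S3=-4 S4=71 blocked=[3]
Op 13: conn=24 S1=30 S2=42 S3=-4 S4=89 blocked=[3]

Answer: S3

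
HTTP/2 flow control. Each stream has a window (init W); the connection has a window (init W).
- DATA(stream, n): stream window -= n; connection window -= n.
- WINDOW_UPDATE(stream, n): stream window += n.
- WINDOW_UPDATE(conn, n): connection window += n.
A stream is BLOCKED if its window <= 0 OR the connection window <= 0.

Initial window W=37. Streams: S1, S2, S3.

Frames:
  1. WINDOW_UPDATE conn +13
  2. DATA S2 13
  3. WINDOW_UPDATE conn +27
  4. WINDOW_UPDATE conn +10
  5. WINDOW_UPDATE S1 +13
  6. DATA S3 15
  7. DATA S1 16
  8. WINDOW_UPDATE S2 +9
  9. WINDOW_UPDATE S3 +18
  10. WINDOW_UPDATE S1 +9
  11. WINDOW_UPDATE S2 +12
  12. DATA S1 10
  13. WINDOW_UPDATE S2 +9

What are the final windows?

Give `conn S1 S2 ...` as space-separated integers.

Answer: 33 33 54 40

Derivation:
Op 1: conn=50 S1=37 S2=37 S3=37 blocked=[]
Op 2: conn=37 S1=37 S2=24 S3=37 blocked=[]
Op 3: conn=64 S1=37 S2=24 S3=37 blocked=[]
Op 4: conn=74 S1=37 S2=24 S3=37 blocked=[]
Op 5: conn=74 S1=50 S2=24 S3=37 blocked=[]
Op 6: conn=59 S1=50 S2=24 S3=22 blocked=[]
Op 7: conn=43 S1=34 S2=24 S3=22 blocked=[]
Op 8: conn=43 S1=34 S2=33 S3=22 blocked=[]
Op 9: conn=43 S1=34 S2=33 S3=40 blocked=[]
Op 10: conn=43 S1=43 S2=33 S3=40 blocked=[]
Op 11: conn=43 S1=43 S2=45 S3=40 blocked=[]
Op 12: conn=33 S1=33 S2=45 S3=40 blocked=[]
Op 13: conn=33 S1=33 S2=54 S3=40 blocked=[]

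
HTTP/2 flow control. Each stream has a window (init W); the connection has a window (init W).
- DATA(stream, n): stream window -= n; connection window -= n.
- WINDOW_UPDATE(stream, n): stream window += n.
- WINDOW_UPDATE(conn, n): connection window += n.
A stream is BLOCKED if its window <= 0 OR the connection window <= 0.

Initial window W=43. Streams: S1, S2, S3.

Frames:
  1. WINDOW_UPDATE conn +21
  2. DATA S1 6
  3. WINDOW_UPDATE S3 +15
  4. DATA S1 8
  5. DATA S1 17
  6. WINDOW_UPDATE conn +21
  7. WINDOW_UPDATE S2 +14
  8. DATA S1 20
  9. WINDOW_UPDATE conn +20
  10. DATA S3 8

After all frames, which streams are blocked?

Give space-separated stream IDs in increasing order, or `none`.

Answer: S1

Derivation:
Op 1: conn=64 S1=43 S2=43 S3=43 blocked=[]
Op 2: conn=58 S1=37 S2=43 S3=43 blocked=[]
Op 3: conn=58 S1=37 S2=43 S3=58 blocked=[]
Op 4: conn=50 S1=29 S2=43 S3=58 blocked=[]
Op 5: conn=33 S1=12 S2=43 S3=58 blocked=[]
Op 6: conn=54 S1=12 S2=43 S3=58 blocked=[]
Op 7: conn=54 S1=12 S2=57 S3=58 blocked=[]
Op 8: conn=34 S1=-8 S2=57 S3=58 blocked=[1]
Op 9: conn=54 S1=-8 S2=57 S3=58 blocked=[1]
Op 10: conn=46 S1=-8 S2=57 S3=50 blocked=[1]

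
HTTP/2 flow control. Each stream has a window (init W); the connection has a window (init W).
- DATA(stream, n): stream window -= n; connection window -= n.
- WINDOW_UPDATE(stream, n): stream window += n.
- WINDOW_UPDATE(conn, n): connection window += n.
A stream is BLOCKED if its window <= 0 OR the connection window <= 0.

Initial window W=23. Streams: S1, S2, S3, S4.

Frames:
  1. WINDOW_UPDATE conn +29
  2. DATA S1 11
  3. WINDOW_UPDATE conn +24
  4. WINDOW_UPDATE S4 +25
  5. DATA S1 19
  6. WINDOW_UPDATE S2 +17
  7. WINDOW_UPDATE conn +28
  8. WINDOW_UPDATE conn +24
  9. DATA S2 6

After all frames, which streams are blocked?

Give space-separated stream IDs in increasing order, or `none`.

Op 1: conn=52 S1=23 S2=23 S3=23 S4=23 blocked=[]
Op 2: conn=41 S1=12 S2=23 S3=23 S4=23 blocked=[]
Op 3: conn=65 S1=12 S2=23 S3=23 S4=23 blocked=[]
Op 4: conn=65 S1=12 S2=23 S3=23 S4=48 blocked=[]
Op 5: conn=46 S1=-7 S2=23 S3=23 S4=48 blocked=[1]
Op 6: conn=46 S1=-7 S2=40 S3=23 S4=48 blocked=[1]
Op 7: conn=74 S1=-7 S2=40 S3=23 S4=48 blocked=[1]
Op 8: conn=98 S1=-7 S2=40 S3=23 S4=48 blocked=[1]
Op 9: conn=92 S1=-7 S2=34 S3=23 S4=48 blocked=[1]

Answer: S1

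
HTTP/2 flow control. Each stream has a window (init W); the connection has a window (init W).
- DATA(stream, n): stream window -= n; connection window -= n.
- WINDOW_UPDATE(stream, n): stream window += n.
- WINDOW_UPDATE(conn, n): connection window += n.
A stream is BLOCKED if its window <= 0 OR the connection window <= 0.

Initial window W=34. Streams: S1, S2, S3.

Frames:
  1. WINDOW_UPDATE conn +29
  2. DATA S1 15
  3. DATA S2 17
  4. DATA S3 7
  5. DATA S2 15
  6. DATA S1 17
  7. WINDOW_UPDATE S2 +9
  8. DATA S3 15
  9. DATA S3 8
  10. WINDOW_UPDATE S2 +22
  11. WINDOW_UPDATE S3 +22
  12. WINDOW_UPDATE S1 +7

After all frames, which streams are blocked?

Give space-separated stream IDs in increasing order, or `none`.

Op 1: conn=63 S1=34 S2=34 S3=34 blocked=[]
Op 2: conn=48 S1=19 S2=34 S3=34 blocked=[]
Op 3: conn=31 S1=19 S2=17 S3=34 blocked=[]
Op 4: conn=24 S1=19 S2=17 S3=27 blocked=[]
Op 5: conn=9 S1=19 S2=2 S3=27 blocked=[]
Op 6: conn=-8 S1=2 S2=2 S3=27 blocked=[1, 2, 3]
Op 7: conn=-8 S1=2 S2=11 S3=27 blocked=[1, 2, 3]
Op 8: conn=-23 S1=2 S2=11 S3=12 blocked=[1, 2, 3]
Op 9: conn=-31 S1=2 S2=11 S3=4 blocked=[1, 2, 3]
Op 10: conn=-31 S1=2 S2=33 S3=4 blocked=[1, 2, 3]
Op 11: conn=-31 S1=2 S2=33 S3=26 blocked=[1, 2, 3]
Op 12: conn=-31 S1=9 S2=33 S3=26 blocked=[1, 2, 3]

Answer: S1 S2 S3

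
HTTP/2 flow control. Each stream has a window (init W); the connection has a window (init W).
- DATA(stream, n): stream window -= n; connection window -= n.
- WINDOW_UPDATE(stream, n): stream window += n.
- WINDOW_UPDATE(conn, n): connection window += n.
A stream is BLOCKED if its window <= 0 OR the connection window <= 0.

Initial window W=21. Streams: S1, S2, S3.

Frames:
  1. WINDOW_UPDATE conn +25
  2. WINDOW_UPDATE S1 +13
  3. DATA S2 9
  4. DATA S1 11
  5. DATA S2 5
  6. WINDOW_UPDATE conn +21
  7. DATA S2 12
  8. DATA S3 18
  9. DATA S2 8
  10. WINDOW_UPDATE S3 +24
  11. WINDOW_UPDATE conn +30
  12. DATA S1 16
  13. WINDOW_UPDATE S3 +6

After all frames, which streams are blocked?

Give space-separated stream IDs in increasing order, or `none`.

Op 1: conn=46 S1=21 S2=21 S3=21 blocked=[]
Op 2: conn=46 S1=34 S2=21 S3=21 blocked=[]
Op 3: conn=37 S1=34 S2=12 S3=21 blocked=[]
Op 4: conn=26 S1=23 S2=12 S3=21 blocked=[]
Op 5: conn=21 S1=23 S2=7 S3=21 blocked=[]
Op 6: conn=42 S1=23 S2=7 S3=21 blocked=[]
Op 7: conn=30 S1=23 S2=-5 S3=21 blocked=[2]
Op 8: conn=12 S1=23 S2=-5 S3=3 blocked=[2]
Op 9: conn=4 S1=23 S2=-13 S3=3 blocked=[2]
Op 10: conn=4 S1=23 S2=-13 S3=27 blocked=[2]
Op 11: conn=34 S1=23 S2=-13 S3=27 blocked=[2]
Op 12: conn=18 S1=7 S2=-13 S3=27 blocked=[2]
Op 13: conn=18 S1=7 S2=-13 S3=33 blocked=[2]

Answer: S2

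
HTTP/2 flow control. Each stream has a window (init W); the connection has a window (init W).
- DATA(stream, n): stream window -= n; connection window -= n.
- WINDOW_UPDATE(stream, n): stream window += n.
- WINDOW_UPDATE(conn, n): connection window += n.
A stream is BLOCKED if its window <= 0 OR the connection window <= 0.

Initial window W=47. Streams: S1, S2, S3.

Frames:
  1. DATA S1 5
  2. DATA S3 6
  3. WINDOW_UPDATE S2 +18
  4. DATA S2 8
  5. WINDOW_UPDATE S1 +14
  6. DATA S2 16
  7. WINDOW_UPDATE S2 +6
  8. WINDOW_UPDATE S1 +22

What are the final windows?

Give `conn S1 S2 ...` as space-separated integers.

Op 1: conn=42 S1=42 S2=47 S3=47 blocked=[]
Op 2: conn=36 S1=42 S2=47 S3=41 blocked=[]
Op 3: conn=36 S1=42 S2=65 S3=41 blocked=[]
Op 4: conn=28 S1=42 S2=57 S3=41 blocked=[]
Op 5: conn=28 S1=56 S2=57 S3=41 blocked=[]
Op 6: conn=12 S1=56 S2=41 S3=41 blocked=[]
Op 7: conn=12 S1=56 S2=47 S3=41 blocked=[]
Op 8: conn=12 S1=78 S2=47 S3=41 blocked=[]

Answer: 12 78 47 41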